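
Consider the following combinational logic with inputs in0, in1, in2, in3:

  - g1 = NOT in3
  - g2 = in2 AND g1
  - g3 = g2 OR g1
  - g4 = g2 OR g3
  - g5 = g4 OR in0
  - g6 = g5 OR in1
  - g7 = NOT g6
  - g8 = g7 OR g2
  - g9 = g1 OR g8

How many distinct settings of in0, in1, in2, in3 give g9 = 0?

g9 = g1 OR g8 must be 0, so both g1 = 0 and g8 = 0.
g1 = NOT in3 must be 0, so in3 = 1.
g8 = g7 OR g2 must be 0, so both g7 = 0 and g2 = 0.
Satisfying assignments:
  in0=0, in1=1, in2=0, in3=1
  in0=0, in1=1, in2=1, in3=1
  in0=1, in1=0, in2=0, in3=1
  in0=1, in1=0, in2=1, in3=1
  in0=1, in1=1, in2=0, in3=1
  in0=1, in1=1, in2=1, in3=1

6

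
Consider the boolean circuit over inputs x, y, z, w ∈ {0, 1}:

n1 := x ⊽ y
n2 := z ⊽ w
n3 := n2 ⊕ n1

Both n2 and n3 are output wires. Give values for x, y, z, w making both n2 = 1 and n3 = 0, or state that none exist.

Check with x=0, y=0, z=0, w=0:
n1 = x ⊽ y = 0 ⊽ 0 = 1
n2 = z ⊽ w = 0 ⊽ 0 = 1
n3 = n2 ⊕ n1 = 1 ⊕ 1 = 0
So n2 = 1 and n3 = 0.

x=0, y=0, z=0, w=0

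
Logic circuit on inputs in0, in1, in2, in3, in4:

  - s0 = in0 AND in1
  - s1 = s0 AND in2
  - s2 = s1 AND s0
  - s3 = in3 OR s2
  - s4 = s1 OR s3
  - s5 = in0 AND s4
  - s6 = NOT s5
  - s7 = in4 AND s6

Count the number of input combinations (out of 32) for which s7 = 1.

s7 = in4 AND s6 must be 1, so both in4 = 1 and s6 = 1.
s6 = NOT s5 must be 1, so s5 = 0.
s5 = in0 AND s4 must be 0, so at least one of in0, s4 is 0.
Enumerating the 32 input combinations, 11 give s7 = 1 and 21 give s7 = 0.

11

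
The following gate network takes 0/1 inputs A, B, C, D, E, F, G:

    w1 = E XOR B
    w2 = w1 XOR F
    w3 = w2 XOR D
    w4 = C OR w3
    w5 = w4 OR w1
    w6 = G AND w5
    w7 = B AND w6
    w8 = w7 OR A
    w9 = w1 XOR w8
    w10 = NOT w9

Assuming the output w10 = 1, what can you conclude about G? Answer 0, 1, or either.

Both values of G occur among assignments with w10 = 1:
  G=0: A=0, B=0, C=0, D=0, E=0, F=0, G=0
  G=1: A=0, B=0, C=0, D=0, E=0, F=0, G=1

either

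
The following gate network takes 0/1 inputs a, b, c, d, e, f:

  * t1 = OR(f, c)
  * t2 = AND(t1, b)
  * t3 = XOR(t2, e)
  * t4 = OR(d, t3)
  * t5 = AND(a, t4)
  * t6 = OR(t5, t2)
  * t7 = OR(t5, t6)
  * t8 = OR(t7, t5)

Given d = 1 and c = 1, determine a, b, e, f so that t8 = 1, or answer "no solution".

a=1, b=1, e=0, f=1

t8 = OR(t7, t5) must be 1, so at least one of t7, t5 is 1.
Check with d = 1 and c = 1 and a=1, b=1, e=0, f=1:
t1 = OR(f, c) = OR(1, 1) = 1
t2 = AND(t1, b) = AND(1, 1) = 1
t3 = XOR(t2, e) = XOR(1, 0) = 1
t4 = OR(d, t3) = OR(1, 1) = 1
t5 = AND(a, t4) = AND(1, 1) = 1
t6 = OR(t5, t2) = OR(1, 1) = 1
t7 = OR(t5, t6) = OR(1, 1) = 1
t8 = OR(t7, t5) = OR(1, 1) = 1
So t8 = 1.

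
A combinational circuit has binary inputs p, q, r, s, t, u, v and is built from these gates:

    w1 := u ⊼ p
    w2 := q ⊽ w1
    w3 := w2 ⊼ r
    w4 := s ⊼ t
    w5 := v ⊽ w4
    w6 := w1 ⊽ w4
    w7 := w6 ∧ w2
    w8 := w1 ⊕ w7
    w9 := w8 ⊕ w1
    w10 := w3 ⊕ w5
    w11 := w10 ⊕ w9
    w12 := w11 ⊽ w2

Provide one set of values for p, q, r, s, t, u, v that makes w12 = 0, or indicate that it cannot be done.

p=0 q=0 r=1 s=1 t=0 u=1 v=1

w12 = w11 ⊽ w2 must be 0, so at least one of w11, w2 is 1.
Check with p=0 q=0 r=1 s=1 t=0 u=1 v=1:
w1 = u ⊼ p = 1 ⊼ 0 = 1
w2 = q ⊽ w1 = 0 ⊽ 1 = 0
w3 = w2 ⊼ r = 0 ⊼ 1 = 1
w4 = s ⊼ t = 1 ⊼ 0 = 1
w5 = v ⊽ w4 = 1 ⊽ 1 = 0
w6 = w1 ⊽ w4 = 1 ⊽ 1 = 0
w7 = w6 ∧ w2 = 0 ∧ 0 = 0
w8 = w1 ⊕ w7 = 1 ⊕ 0 = 1
w9 = w8 ⊕ w1 = 1 ⊕ 1 = 0
w10 = w3 ⊕ w5 = 1 ⊕ 0 = 1
w11 = w10 ⊕ w9 = 1 ⊕ 0 = 1
w12 = w11 ⊽ w2 = 1 ⊽ 0 = 0
So w12 = 0 as required.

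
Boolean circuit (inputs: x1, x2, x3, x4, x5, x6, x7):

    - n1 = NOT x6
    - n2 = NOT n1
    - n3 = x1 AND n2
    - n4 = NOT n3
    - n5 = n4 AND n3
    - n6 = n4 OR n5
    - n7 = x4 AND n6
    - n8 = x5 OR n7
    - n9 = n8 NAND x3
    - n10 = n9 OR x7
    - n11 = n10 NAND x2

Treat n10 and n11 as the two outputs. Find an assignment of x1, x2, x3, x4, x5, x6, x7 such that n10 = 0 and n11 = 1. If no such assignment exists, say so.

Check with x1=1, x2=0, x3=1, x4=0, x5=1, x6=1, x7=0:
n1 = NOT x6 = NOT 1 = 0
n2 = NOT n1 = NOT 0 = 1
n3 = x1 AND n2 = 1 AND 1 = 1
n4 = NOT n3 = NOT 1 = 0
n5 = n4 AND n3 = 0 AND 1 = 0
n6 = n4 OR n5 = 0 OR 0 = 0
n7 = x4 AND n6 = 0 AND 0 = 0
n8 = x5 OR n7 = 1 OR 0 = 1
n9 = n8 NAND x3 = 1 NAND 1 = 0
n10 = n9 OR x7 = 0 OR 0 = 0
n11 = n10 NAND x2 = 0 NAND 0 = 1
So n10 = 0 and n11 = 1.

x1=1, x2=0, x3=1, x4=0, x5=1, x6=1, x7=0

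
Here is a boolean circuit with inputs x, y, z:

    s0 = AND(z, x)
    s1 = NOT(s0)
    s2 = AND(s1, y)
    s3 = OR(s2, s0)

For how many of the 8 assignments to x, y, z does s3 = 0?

3

s3 = OR(s2, s0) must be 0, so both s2 = 0 and s0 = 0.
s2 = AND(s1, y) must be 0, so at least one of s1, y is 0.
Satisfying assignments:
  x=0, y=0, z=0
  x=0, y=0, z=1
  x=1, y=0, z=0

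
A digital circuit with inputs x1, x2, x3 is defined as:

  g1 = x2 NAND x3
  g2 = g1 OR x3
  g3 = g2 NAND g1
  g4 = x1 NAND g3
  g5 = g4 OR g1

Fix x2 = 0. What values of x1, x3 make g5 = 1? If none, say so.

x1=1, x3=0

g5 = g4 OR g1 must be 1, so at least one of g4, g1 is 1.
Check with x2 = 0 and x1=1, x3=0:
g1 = x2 NAND x3 = 0 NAND 0 = 1
g2 = g1 OR x3 = 1 OR 0 = 1
g3 = g2 NAND g1 = 1 NAND 1 = 0
g4 = x1 NAND g3 = 1 NAND 0 = 1
g5 = g4 OR g1 = 1 OR 1 = 1
So g5 = 1.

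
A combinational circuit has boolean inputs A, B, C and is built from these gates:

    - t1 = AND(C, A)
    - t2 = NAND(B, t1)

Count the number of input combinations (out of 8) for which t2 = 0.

1

t2 = NAND(B, t1) must be 0, so both B = 1 and t1 = 1.
Satisfying assignments:
  A=1, B=1, C=1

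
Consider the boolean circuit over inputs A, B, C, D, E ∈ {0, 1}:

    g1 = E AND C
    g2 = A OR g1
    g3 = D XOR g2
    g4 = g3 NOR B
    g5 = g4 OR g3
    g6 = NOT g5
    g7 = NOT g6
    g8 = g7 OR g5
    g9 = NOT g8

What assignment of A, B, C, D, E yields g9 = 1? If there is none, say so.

A=0, B=1, C=1, D=1, E=1

g9 = NOT g8 must be 1, so g8 = 0.
g8 = g7 OR g5 must be 0, so both g7 = 0 and g5 = 0.
g7 = NOT g6 must be 0, so g6 = 1.
Check with A=0, B=1, C=1, D=1, E=1:
g1 = E AND C = 1 AND 1 = 1
g2 = A OR g1 = 0 OR 1 = 1
g3 = D XOR g2 = 1 XOR 1 = 0
g4 = g3 NOR B = 0 NOR 1 = 0
g5 = g4 OR g3 = 0 OR 0 = 0
g6 = NOT g5 = NOT 0 = 1
g7 = NOT g6 = NOT 1 = 0
g8 = g7 OR g5 = 0 OR 0 = 0
g9 = NOT g8 = NOT 0 = 1
So g9 = 1 as required.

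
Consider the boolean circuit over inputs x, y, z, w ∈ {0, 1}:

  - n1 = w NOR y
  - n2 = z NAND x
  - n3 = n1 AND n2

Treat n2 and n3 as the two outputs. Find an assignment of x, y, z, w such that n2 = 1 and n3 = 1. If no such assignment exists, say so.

x=0 y=0 z=0 w=0

Check with x=0 y=0 z=0 w=0:
n1 = w NOR y = 0 NOR 0 = 1
n2 = z NAND x = 0 NAND 0 = 1
n3 = n1 AND n2 = 1 AND 1 = 1
So n2 = 1 and n3 = 1.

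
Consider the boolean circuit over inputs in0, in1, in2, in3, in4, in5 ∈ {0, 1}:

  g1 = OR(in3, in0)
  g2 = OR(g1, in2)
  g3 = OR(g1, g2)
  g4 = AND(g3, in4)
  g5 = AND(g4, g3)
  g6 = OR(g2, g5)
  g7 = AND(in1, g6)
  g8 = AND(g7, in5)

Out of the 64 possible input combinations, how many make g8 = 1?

g8 = AND(g7, in5) must be 1, so both g7 = 1 and in5 = 1.
g7 = AND(in1, g6) must be 1, so both in1 = 1 and g6 = 1.
Enumerating the 64 input combinations, 14 give g8 = 1 and 50 give g8 = 0.

14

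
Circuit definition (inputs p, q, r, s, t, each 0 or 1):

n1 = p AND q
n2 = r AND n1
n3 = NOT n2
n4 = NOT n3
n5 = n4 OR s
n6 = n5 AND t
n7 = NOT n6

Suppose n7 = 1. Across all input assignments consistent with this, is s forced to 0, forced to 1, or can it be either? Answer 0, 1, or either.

either

Both values of s occur among assignments with n7 = 1:
  s=0: p=0, q=0, r=0, s=0, t=0
  s=1: p=0, q=0, r=0, s=1, t=0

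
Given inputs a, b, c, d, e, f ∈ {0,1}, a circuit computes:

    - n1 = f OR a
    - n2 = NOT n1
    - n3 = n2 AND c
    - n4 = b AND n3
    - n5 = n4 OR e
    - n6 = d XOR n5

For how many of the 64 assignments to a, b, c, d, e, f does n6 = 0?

n6 = d XOR n5 must be 0, so d and n5 are equal.
Enumerating the 64 input combinations, 32 give n6 = 0 and 32 give n6 = 1.

32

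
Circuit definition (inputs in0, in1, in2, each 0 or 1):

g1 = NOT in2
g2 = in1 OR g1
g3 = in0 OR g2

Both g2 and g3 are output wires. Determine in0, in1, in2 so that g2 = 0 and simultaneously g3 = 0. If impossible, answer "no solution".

in0=0 in1=0 in2=1

Check with in0=0 in1=0 in2=1:
g1 = NOT in2 = NOT 1 = 0
g2 = in1 OR g1 = 0 OR 0 = 0
g3 = in0 OR g2 = 0 OR 0 = 0
So g2 = 0 and g3 = 0.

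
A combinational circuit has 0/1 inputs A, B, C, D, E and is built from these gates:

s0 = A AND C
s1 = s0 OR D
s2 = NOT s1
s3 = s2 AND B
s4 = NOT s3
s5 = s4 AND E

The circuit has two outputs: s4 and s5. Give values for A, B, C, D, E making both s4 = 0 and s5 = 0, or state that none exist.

Check with A=0 B=1 C=0 D=0 E=0:
s0 = A AND C = 0 AND 0 = 0
s1 = s0 OR D = 0 OR 0 = 0
s2 = NOT s1 = NOT 0 = 1
s3 = s2 AND B = 1 AND 1 = 1
s4 = NOT s3 = NOT 1 = 0
s5 = s4 AND E = 0 AND 0 = 0
So s4 = 0 and s5 = 0.

A=0 B=1 C=0 D=0 E=0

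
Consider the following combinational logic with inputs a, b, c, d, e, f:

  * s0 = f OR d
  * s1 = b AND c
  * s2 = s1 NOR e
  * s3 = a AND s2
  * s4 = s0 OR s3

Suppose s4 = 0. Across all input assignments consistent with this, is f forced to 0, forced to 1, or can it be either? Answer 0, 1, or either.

0

s4 = s0 OR s3 must be 0, so both s0 = 0 and s3 = 0.
s0 = f OR d must be 0, so both f = 0 and d = 0.
s3 = a AND s2 must be 0, so at least one of a, s2 is 0.
Every assignment with s4 = 0 has f = 0; there are 13 such assignment(s).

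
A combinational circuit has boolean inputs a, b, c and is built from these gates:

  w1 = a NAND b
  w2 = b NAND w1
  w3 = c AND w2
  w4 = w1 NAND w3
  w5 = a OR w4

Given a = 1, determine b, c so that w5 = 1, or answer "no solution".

w5 = a OR w4 must be 1, so at least one of a, w4 is 1.
Check with a = 1 and b=0, c=1:
w1 = a NAND b = 1 NAND 0 = 1
w2 = b NAND w1 = 0 NAND 1 = 1
w3 = c AND w2 = 1 AND 1 = 1
w4 = w1 NAND w3 = 1 NAND 1 = 0
w5 = a OR w4 = 1 OR 0 = 1
So w5 = 1.

b=0, c=1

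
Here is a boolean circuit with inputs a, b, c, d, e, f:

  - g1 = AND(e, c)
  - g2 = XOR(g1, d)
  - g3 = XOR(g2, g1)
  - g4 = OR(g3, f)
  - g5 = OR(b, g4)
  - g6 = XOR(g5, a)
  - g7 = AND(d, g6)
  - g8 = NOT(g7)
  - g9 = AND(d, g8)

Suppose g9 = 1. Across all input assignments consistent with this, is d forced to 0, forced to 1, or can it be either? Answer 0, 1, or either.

1

g9 = AND(d, g8) must be 1, so both d = 1 and g8 = 1.
Every assignment with g9 = 1 has d = 1; there are 16 such assignment(s).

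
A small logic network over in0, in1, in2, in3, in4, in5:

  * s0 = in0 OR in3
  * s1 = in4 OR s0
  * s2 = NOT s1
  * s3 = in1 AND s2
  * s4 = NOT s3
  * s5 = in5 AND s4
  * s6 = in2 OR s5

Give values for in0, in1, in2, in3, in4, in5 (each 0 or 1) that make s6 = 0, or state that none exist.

s6 = in2 OR s5 must be 0, so both in2 = 0 and s5 = 0.
Check with in0=0, in1=1, in2=0, in3=0, in4=1, in5=0:
s0 = in0 OR in3 = 0 OR 0 = 0
s1 = in4 OR s0 = 1 OR 0 = 1
s2 = NOT s1 = NOT 1 = 0
s3 = in1 AND s2 = 1 AND 0 = 0
s4 = NOT s3 = NOT 0 = 1
s5 = in5 AND s4 = 0 AND 1 = 0
s6 = in2 OR s5 = 0 OR 0 = 0
So s6 = 0 as required.

in0=0, in1=1, in2=0, in3=0, in4=1, in5=0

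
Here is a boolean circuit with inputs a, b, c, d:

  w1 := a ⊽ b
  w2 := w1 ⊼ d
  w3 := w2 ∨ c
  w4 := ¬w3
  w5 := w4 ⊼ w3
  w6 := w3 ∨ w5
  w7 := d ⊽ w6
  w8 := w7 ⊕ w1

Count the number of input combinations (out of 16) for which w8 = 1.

w8 = w7 ⊕ w1 must be 1, so w7 and w1 differ.
Satisfying assignments:
  a=0, b=0, c=0, d=0
  a=0, b=0, c=0, d=1
  a=0, b=0, c=1, d=0
  a=0, b=0, c=1, d=1

4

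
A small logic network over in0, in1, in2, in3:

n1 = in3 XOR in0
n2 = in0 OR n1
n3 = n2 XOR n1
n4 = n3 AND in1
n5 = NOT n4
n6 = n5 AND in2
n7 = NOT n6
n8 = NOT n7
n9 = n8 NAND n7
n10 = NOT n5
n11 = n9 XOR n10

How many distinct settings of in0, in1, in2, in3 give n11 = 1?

14

n11 = n9 XOR n10 must be 1, so n9 and n10 differ.
Enumerating the 16 input combinations, 14 give n11 = 1 and 2 give n11 = 0.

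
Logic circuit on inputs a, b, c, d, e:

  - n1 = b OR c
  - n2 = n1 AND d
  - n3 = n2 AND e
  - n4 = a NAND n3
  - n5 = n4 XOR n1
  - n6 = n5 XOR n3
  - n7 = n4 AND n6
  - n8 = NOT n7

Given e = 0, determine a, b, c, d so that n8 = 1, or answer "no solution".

a=0, b=1, c=1, d=1

n8 = NOT n7 must be 1, so n7 = 0.
Check with e = 0 and a=0, b=1, c=1, d=1:
n1 = b OR c = 1 OR 1 = 1
n2 = n1 AND d = 1 AND 1 = 1
n3 = n2 AND e = 1 AND 0 = 0
n4 = a NAND n3 = 0 NAND 0 = 1
n5 = n4 XOR n1 = 1 XOR 1 = 0
n6 = n5 XOR n3 = 0 XOR 0 = 0
n7 = n4 AND n6 = 1 AND 0 = 0
n8 = NOT n7 = NOT 0 = 1
So n8 = 1.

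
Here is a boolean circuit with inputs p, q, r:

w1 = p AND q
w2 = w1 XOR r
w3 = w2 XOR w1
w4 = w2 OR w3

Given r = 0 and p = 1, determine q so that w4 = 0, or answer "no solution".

w4 = w2 OR w3 must be 0, so both w2 = 0 and w3 = 0.
w2 = w1 XOR r must be 0, so w1 and r are equal.
Check with r = 0 and p = 1 and q=0:
w1 = p AND q = 1 AND 0 = 0
w2 = w1 XOR r = 0 XOR 0 = 0
w3 = w2 XOR w1 = 0 XOR 0 = 0
w4 = w2 OR w3 = 0 OR 0 = 0
So w4 = 0.

q=0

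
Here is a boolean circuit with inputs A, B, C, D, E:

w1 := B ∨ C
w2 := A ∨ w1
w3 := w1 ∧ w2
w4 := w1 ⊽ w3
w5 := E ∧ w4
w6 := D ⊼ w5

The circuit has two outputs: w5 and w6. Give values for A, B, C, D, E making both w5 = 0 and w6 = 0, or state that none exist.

Across all 32 input combinations, none give both w5 = 0 and w6 = 0.

no solution exists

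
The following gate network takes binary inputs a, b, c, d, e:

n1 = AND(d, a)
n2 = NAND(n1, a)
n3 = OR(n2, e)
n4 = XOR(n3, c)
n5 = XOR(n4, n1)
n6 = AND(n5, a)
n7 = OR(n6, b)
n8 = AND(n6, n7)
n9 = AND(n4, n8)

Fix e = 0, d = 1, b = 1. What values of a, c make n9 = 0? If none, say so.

a=1, c=0

Check with e = 0, d = 1, b = 1 and a=1, c=0:
n1 = AND(d, a) = AND(1, 1) = 1
n2 = NAND(n1, a) = NAND(1, 1) = 0
n3 = OR(n2, e) = OR(0, 0) = 0
n4 = XOR(n3, c) = XOR(0, 0) = 0
n5 = XOR(n4, n1) = XOR(0, 1) = 1
n6 = AND(n5, a) = AND(1, 1) = 1
n7 = OR(n6, b) = OR(1, 1) = 1
n8 = AND(n6, n7) = AND(1, 1) = 1
n9 = AND(n4, n8) = AND(0, 1) = 0
So n9 = 0.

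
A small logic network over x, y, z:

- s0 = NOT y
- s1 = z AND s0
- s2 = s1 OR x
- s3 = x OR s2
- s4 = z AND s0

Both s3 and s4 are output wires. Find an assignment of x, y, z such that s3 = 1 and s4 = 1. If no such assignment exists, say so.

Check with x=0 y=0 z=1:
s0 = NOT y = NOT 0 = 1
s1 = z AND s0 = 1 AND 1 = 1
s2 = s1 OR x = 1 OR 0 = 1
s3 = x OR s2 = 0 OR 1 = 1
s4 = z AND s0 = 1 AND 1 = 1
So s3 = 1 and s4 = 1.

x=0 y=0 z=1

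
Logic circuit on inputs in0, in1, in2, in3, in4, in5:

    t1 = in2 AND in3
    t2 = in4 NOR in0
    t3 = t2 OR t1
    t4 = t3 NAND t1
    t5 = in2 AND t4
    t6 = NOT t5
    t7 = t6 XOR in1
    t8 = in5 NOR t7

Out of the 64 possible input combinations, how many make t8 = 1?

16

t8 = in5 NOR t7 must be 1, so both in5 = 0 and t7 = 0.
Enumerating the 64 input combinations, 16 give t8 = 1 and 48 give t8 = 0.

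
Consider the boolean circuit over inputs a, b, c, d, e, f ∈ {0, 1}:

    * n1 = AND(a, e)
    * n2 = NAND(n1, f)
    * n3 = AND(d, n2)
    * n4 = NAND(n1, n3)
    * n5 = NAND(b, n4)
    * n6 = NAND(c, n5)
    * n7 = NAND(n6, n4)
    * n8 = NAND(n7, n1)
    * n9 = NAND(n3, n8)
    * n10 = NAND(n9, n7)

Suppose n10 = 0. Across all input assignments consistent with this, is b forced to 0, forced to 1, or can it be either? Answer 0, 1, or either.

Both values of b occur among assignments with n10 = 0:
  b=0: a=0, b=0, c=1, d=0, e=0, f=0
  b=1: a=1, b=1, c=0, d=1, e=1, f=0

either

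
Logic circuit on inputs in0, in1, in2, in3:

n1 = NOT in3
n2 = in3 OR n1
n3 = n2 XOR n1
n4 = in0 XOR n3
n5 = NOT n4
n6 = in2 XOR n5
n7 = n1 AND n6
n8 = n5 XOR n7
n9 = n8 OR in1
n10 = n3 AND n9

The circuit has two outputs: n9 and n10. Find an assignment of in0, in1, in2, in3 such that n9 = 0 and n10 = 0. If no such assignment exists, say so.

Check with in0=1 in1=0 in2=0 in3=0:
n1 = NOT in3 = NOT 0 = 1
n2 = in3 OR n1 = 0 OR 1 = 1
n3 = n2 XOR n1 = 1 XOR 1 = 0
n4 = in0 XOR n3 = 1 XOR 0 = 1
n5 = NOT n4 = NOT 1 = 0
n6 = in2 XOR n5 = 0 XOR 0 = 0
n7 = n1 AND n6 = 1 AND 0 = 0
n8 = n5 XOR n7 = 0 XOR 0 = 0
n9 = n8 OR in1 = 0 OR 0 = 0
n10 = n3 AND n9 = 0 AND 0 = 0
So n9 = 0 and n10 = 0.

in0=1 in1=0 in2=0 in3=0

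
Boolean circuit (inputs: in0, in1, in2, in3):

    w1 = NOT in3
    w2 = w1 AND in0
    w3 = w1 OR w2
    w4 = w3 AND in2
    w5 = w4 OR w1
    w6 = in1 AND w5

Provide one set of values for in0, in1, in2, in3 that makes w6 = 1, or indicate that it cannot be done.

in0=1, in1=1, in2=0, in3=0

w6 = in1 AND w5 must be 1, so both in1 = 1 and w5 = 1.
Check with in0=1, in1=1, in2=0, in3=0:
w1 = NOT in3 = NOT 0 = 1
w2 = w1 AND in0 = 1 AND 1 = 1
w3 = w1 OR w2 = 1 OR 1 = 1
w4 = w3 AND in2 = 1 AND 0 = 0
w5 = w4 OR w1 = 0 OR 1 = 1
w6 = in1 AND w5 = 1 AND 1 = 1
So w6 = 1 as required.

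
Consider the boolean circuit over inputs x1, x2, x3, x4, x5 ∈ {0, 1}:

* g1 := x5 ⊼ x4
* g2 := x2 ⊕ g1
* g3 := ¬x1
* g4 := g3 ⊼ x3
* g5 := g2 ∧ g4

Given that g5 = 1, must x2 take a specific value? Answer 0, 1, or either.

either

Both values of x2 occur among assignments with g5 = 1:
  x2=0: x1=0, x2=0, x3=0, x4=0, x5=0
  x2=1: x1=0, x2=1, x3=0, x4=1, x5=1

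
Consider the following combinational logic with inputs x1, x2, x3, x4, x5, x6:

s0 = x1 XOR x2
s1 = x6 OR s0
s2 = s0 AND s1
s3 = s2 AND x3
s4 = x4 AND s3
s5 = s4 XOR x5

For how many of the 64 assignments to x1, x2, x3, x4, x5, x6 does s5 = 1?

s5 = s4 XOR x5 must be 1, so s4 and x5 differ.
Enumerating the 64 input combinations, 32 give s5 = 1 and 32 give s5 = 0.

32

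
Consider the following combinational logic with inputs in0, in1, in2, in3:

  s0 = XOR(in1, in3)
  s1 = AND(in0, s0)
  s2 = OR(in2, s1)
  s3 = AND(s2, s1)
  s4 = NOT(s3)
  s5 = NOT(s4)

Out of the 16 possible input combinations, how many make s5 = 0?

12

s5 = NOT(s4) must be 0, so s4 = 1.
Enumerating the 16 input combinations, 12 give s5 = 0 and 4 give s5 = 1.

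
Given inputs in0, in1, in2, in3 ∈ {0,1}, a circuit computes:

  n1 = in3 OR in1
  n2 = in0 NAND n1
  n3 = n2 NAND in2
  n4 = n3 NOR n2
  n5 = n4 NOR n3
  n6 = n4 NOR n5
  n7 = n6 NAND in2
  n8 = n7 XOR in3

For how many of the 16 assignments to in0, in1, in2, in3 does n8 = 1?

n8 = n7 XOR in3 must be 1, so n7 and in3 differ.
Enumerating the 16 input combinations, 9 give n8 = 1 and 7 give n8 = 0.

9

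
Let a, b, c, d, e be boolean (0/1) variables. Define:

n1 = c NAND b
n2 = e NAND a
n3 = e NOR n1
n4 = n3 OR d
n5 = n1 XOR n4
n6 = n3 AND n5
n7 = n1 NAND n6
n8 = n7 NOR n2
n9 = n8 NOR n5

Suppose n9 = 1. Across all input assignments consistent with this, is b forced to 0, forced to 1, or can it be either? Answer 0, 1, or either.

either

Both values of b occur among assignments with n9 = 1:
  b=0: a=0, b=0, c=0, d=1, e=0
  b=1: a=0, b=1, c=0, d=1, e=0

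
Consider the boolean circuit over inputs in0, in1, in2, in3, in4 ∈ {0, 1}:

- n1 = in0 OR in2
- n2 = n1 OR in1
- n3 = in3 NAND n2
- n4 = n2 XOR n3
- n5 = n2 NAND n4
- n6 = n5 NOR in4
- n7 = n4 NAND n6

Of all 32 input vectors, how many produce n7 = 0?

n7 = n4 NAND n6 must be 0, so both n4 = 1 and n6 = 1.
n4 = n2 XOR n3 must be 1, so n2 and n3 differ.
n6 = n5 NOR in4 must be 1, so both n5 = 0 and in4 = 0.
Enumerating the 32 input combinations, 7 give n7 = 0 and 25 give n7 = 1.

7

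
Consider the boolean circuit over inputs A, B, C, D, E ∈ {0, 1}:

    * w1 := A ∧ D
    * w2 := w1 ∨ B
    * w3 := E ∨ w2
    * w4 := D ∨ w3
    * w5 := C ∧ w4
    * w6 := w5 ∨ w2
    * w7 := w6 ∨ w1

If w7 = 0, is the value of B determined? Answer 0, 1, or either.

0

w7 = w6 ∨ w1 must be 0, so both w6 = 0 and w1 = 0.
Every assignment with w7 = 0 has B = 0; there are 8 such assignment(s).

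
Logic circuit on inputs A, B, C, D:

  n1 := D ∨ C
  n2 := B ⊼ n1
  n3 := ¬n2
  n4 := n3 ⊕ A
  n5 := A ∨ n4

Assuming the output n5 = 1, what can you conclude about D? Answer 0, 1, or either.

either

Both values of D occur among assignments with n5 = 1:
  D=0: A=0, B=1, C=1, D=0
  D=1: A=0, B=1, C=0, D=1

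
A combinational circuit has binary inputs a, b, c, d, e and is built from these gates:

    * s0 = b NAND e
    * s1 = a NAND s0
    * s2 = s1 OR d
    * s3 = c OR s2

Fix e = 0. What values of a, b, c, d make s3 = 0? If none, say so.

s3 = c OR s2 must be 0, so both c = 0 and s2 = 0.
s2 = s1 OR d must be 0, so both s1 = 0 and d = 0.
Check with e = 0 and a=1, b=1, c=0, d=0:
s0 = b NAND e = 1 NAND 0 = 1
s1 = a NAND s0 = 1 NAND 1 = 0
s2 = s1 OR d = 0 OR 0 = 0
s3 = c OR s2 = 0 OR 0 = 0
So s3 = 0.

a=1, b=1, c=0, d=0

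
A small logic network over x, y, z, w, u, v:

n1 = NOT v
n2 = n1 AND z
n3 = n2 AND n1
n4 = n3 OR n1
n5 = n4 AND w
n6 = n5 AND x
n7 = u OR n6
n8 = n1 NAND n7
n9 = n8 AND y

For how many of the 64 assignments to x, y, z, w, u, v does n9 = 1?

22

n9 = n8 AND y must be 1, so both n8 = 1 and y = 1.
Enumerating the 64 input combinations, 22 give n9 = 1 and 42 give n9 = 0.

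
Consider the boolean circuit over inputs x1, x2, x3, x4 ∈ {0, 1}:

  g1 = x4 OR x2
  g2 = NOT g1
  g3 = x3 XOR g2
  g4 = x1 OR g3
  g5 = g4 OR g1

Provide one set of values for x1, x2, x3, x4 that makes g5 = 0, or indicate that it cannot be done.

x1=0, x2=0, x3=1, x4=0

g5 = g4 OR g1 must be 0, so both g4 = 0 and g1 = 0.
g4 = x1 OR g3 must be 0, so both x1 = 0 and g3 = 0.
g1 = x4 OR x2 must be 0, so both x4 = 0 and x2 = 0.
Check with x1=0, x2=0, x3=1, x4=0:
g1 = x4 OR x2 = 0 OR 0 = 0
g2 = NOT g1 = NOT 0 = 1
g3 = x3 XOR g2 = 1 XOR 1 = 0
g4 = x1 OR g3 = 0 OR 0 = 0
g5 = g4 OR g1 = 0 OR 0 = 0
So g5 = 0 as required.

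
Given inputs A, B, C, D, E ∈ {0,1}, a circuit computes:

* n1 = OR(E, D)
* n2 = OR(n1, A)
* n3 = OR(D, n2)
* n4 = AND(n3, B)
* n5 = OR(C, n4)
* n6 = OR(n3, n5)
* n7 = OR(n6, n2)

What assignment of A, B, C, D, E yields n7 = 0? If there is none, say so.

A=0, B=1, C=0, D=0, E=0

n7 = OR(n6, n2) must be 0, so both n6 = 0 and n2 = 0.
n6 = OR(n3, n5) must be 0, so both n3 = 0 and n5 = 0.
n2 = OR(n1, A) must be 0, so both n1 = 0 and A = 0.
Check with A=0, B=1, C=0, D=0, E=0:
n1 = OR(E, D) = OR(0, 0) = 0
n2 = OR(n1, A) = OR(0, 0) = 0
n3 = OR(D, n2) = OR(0, 0) = 0
n4 = AND(n3, B) = AND(0, 1) = 0
n5 = OR(C, n4) = OR(0, 0) = 0
n6 = OR(n3, n5) = OR(0, 0) = 0
n7 = OR(n6, n2) = OR(0, 0) = 0
So n7 = 0 as required.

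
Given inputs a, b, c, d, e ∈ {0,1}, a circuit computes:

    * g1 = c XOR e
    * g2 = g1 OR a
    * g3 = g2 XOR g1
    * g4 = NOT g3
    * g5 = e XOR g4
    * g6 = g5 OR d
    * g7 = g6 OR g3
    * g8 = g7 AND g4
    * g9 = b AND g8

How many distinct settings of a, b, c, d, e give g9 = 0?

23

g9 = b AND g8 must be 0, so at least one of b, g8 is 0.
Enumerating the 32 input combinations, 23 give g9 = 0 and 9 give g9 = 1.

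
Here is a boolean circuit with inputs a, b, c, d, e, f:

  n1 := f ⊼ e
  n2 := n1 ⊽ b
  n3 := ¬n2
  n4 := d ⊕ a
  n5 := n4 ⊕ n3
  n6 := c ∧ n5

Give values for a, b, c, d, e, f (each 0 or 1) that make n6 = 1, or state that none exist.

n6 = c ∧ n5 must be 1, so both c = 1 and n5 = 1.
n5 = n4 ⊕ n3 must be 1, so n4 and n3 differ.
Check with a=0, b=1, c=1, d=0, e=0, f=1:
n1 = f ⊼ e = 1 ⊼ 0 = 1
n2 = n1 ⊽ b = 1 ⊽ 1 = 0
n3 = ¬n2 = ¬0 = 1
n4 = d ⊕ a = 0 ⊕ 0 = 0
n5 = n4 ⊕ n3 = 0 ⊕ 1 = 1
n6 = c ∧ n5 = 1 ∧ 1 = 1
So n6 = 1 as required.

a=0, b=1, c=1, d=0, e=0, f=1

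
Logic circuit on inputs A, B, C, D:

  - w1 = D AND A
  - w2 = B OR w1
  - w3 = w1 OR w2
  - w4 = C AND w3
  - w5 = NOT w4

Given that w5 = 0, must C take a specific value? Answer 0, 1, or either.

w5 = NOT w4 must be 0, so w4 = 1.
Every assignment with w5 = 0 has C = 1; there are 5 such assignment(s).

1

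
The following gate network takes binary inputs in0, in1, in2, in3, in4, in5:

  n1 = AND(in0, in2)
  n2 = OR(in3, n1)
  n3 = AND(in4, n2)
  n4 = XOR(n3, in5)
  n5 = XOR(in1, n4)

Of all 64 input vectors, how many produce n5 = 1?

32

n5 = XOR(in1, n4) must be 1, so in1 and n4 differ.
Enumerating the 64 input combinations, 32 give n5 = 1 and 32 give n5 = 0.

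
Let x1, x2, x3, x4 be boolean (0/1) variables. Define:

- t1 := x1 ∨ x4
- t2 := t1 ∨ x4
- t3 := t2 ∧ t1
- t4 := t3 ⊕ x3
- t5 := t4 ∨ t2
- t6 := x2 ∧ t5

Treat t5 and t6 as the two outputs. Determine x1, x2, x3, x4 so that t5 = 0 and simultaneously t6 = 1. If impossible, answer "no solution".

no solution exists

Across all 16 input combinations, none give both t5 = 0 and t6 = 1.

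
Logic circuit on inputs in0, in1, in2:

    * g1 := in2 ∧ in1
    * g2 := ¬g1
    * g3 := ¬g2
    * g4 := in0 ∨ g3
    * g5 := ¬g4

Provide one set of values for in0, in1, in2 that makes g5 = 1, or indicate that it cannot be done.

Check with in0=0 in1=1 in2=0:
g1 = in2 ∧ in1 = 0 ∧ 1 = 0
g2 = ¬g1 = ¬0 = 1
g3 = ¬g2 = ¬1 = 0
g4 = in0 ∨ g3 = 0 ∨ 0 = 0
g5 = ¬g4 = ¬0 = 1
So g5 = 1 as required.

in0=0 in1=1 in2=0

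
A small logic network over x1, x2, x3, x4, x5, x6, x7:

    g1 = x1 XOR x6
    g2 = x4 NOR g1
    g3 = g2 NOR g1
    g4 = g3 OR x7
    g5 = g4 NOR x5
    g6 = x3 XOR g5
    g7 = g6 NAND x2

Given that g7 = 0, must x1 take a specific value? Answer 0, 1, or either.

either

Both values of x1 occur among assignments with g7 = 0:
  x1=0: x1=0, x2=1, x3=0, x4=0, x5=0, x6=0, x7=0
  x1=1: x1=1, x2=1, x3=0, x4=0, x5=0, x6=0, x7=0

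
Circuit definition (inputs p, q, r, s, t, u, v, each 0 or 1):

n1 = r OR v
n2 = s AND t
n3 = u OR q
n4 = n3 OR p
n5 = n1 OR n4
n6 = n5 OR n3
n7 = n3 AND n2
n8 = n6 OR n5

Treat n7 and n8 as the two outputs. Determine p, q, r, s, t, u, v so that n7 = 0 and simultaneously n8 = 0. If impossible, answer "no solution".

Check with p=0 q=0 r=0 s=0 t=0 u=0 v=0:
n1 = r OR v = 0 OR 0 = 0
n2 = s AND t = 0 AND 0 = 0
n3 = u OR q = 0 OR 0 = 0
n4 = n3 OR p = 0 OR 0 = 0
n5 = n1 OR n4 = 0 OR 0 = 0
n6 = n5 OR n3 = 0 OR 0 = 0
n7 = n3 AND n2 = 0 AND 0 = 0
n8 = n6 OR n5 = 0 OR 0 = 0
So n7 = 0 and n8 = 0.

p=0 q=0 r=0 s=0 t=0 u=0 v=0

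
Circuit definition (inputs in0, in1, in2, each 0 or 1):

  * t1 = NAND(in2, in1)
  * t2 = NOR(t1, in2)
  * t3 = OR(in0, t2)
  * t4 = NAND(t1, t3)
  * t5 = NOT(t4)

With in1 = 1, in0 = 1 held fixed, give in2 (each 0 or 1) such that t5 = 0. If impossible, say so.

in2=1

Check with in1 = 1, in0 = 1 and in2=1:
t1 = NAND(in2, in1) = NAND(1, 1) = 0
t2 = NOR(t1, in2) = NOR(0, 1) = 0
t3 = OR(in0, t2) = OR(1, 0) = 1
t4 = NAND(t1, t3) = NAND(0, 1) = 1
t5 = NOT(t4) = NOT 1 = 0
So t5 = 0.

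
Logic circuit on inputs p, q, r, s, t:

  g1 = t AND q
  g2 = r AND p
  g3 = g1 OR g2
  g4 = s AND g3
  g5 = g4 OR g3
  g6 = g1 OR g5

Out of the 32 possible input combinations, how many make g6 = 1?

14

g6 = g1 OR g5 must be 1, so at least one of g1, g5 is 1.
Enumerating the 32 input combinations, 14 give g6 = 1 and 18 give g6 = 0.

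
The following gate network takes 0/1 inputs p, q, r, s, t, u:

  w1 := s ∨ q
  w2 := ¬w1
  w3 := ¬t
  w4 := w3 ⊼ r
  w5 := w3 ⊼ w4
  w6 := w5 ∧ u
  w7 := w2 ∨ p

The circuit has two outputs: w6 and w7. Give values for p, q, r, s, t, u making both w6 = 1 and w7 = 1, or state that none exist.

Check with p=1, q=1, r=0, s=1, t=1, u=1:
w1 = s ∨ q = 1 ∨ 1 = 1
w2 = ¬w1 = ¬1 = 0
w3 = ¬t = ¬1 = 0
w4 = w3 ⊼ r = 0 ⊼ 0 = 1
w5 = w3 ⊼ w4 = 0 ⊼ 1 = 1
w6 = w5 ∧ u = 1 ∧ 1 = 1
w7 = w2 ∨ p = 0 ∨ 1 = 1
So w6 = 1 and w7 = 1.

p=1, q=1, r=0, s=1, t=1, u=1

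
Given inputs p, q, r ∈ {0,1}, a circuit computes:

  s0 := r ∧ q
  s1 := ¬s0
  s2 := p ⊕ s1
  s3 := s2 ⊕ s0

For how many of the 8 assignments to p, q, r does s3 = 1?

s3 = s2 ⊕ s0 must be 1, so s2 and s0 differ.
Enumerating the 8 input combinations, 4 give s3 = 1 and 4 give s3 = 0.

4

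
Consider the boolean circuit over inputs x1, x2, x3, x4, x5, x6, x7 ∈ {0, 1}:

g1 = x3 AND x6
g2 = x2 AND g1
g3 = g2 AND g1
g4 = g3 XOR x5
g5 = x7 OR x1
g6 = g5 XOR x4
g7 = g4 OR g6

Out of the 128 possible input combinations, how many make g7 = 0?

32

g7 = g4 OR g6 must be 0, so both g4 = 0 and g6 = 0.
g4 = g3 XOR x5 must be 0, so g3 and x5 are equal.
Enumerating the 128 input combinations, 32 give g7 = 0 and 96 give g7 = 1.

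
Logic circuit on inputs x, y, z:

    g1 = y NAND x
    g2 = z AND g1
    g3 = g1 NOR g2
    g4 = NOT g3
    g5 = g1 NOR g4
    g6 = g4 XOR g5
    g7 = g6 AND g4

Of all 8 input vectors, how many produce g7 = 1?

6

g7 = g6 AND g4 must be 1, so both g6 = 1 and g4 = 1.
g6 = g4 XOR g5 must be 1, so g4 and g5 differ.
Enumerating the 8 input combinations, 6 give g7 = 1 and 2 give g7 = 0.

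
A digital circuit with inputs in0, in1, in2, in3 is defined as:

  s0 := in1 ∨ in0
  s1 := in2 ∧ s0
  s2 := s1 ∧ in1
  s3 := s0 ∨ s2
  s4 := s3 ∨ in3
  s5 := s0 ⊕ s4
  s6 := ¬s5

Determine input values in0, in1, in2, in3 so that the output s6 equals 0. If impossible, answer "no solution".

s6 = ¬s5 must be 0, so s5 = 1.
s5 = s0 ⊕ s4 must be 1, so s0 and s4 differ.
Check with in0=0, in1=0, in2=0, in3=1:
s0 = in1 ∨ in0 = 0 ∨ 0 = 0
s1 = in2 ∧ s0 = 0 ∧ 0 = 0
s2 = s1 ∧ in1 = 0 ∧ 0 = 0
s3 = s0 ∨ s2 = 0 ∨ 0 = 0
s4 = s3 ∨ in3 = 0 ∨ 1 = 1
s5 = s0 ⊕ s4 = 0 ⊕ 1 = 1
s6 = ¬s5 = ¬1 = 0
So s6 = 0 as required.

in0=0, in1=0, in2=0, in3=1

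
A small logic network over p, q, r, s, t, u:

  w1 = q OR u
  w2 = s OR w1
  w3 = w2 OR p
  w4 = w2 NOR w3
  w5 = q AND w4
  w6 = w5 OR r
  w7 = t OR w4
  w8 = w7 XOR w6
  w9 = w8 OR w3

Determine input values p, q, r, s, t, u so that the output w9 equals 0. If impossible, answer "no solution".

p=0, q=0, r=1, s=0, t=1, u=0

Check with p=0, q=0, r=1, s=0, t=1, u=0:
w1 = q OR u = 0 OR 0 = 0
w2 = s OR w1 = 0 OR 0 = 0
w3 = w2 OR p = 0 OR 0 = 0
w4 = w2 NOR w3 = 0 NOR 0 = 1
w5 = q AND w4 = 0 AND 1 = 0
w6 = w5 OR r = 0 OR 1 = 1
w7 = t OR w4 = 1 OR 1 = 1
w8 = w7 XOR w6 = 1 XOR 1 = 0
w9 = w8 OR w3 = 0 OR 0 = 0
So w9 = 0 as required.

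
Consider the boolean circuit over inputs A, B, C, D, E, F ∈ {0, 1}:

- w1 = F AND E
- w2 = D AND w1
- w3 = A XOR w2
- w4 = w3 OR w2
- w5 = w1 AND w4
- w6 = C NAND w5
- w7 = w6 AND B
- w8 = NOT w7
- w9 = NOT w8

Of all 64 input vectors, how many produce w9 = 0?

w9 = NOT w8 must be 0, so w8 = 1.
w8 = NOT w7 must be 1, so w7 = 0.
Enumerating the 64 input combinations, 35 give w9 = 0 and 29 give w9 = 1.

35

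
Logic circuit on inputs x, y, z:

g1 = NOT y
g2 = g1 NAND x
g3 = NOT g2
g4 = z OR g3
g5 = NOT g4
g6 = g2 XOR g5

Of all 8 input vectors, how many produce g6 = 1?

3

g6 = g2 XOR g5 must be 1, so g2 and g5 differ.
Satisfying assignments:
  x=0, y=0, z=1
  x=0, y=1, z=1
  x=1, y=1, z=1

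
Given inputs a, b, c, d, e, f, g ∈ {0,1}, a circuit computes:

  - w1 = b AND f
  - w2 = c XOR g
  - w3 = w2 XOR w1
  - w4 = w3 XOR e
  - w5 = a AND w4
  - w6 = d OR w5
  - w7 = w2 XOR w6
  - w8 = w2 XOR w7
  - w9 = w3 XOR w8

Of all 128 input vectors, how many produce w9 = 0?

64

w9 = w3 XOR w8 must be 0, so w3 and w8 are equal.
Enumerating the 128 input combinations, 64 give w9 = 0 and 64 give w9 = 1.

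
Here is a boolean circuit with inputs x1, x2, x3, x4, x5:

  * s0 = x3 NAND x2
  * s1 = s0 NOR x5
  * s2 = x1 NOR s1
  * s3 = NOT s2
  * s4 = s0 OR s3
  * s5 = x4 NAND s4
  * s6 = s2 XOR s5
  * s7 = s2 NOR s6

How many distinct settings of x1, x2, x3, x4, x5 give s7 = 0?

s7 = s2 NOR s6 must be 0, so at least one of s2, s6 is 1.
Enumerating the 32 input combinations, 23 give s7 = 0 and 9 give s7 = 1.

23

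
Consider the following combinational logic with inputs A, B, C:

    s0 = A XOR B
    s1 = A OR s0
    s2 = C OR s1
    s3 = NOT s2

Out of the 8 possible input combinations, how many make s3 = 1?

s3 = NOT s2 must be 1, so s2 = 0.
s2 = C OR s1 must be 0, so both C = 0 and s1 = 0.
Satisfying assignments:
  A=0, B=0, C=0

1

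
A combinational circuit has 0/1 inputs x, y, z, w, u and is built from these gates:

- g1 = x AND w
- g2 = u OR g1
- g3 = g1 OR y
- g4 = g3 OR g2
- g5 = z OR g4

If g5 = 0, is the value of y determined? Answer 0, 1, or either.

0

g5 = z OR g4 must be 0, so both z = 0 and g4 = 0.
g4 = g3 OR g2 must be 0, so both g3 = 0 and g2 = 0.
Every assignment with g5 = 0 has y = 0; there are 3 such assignment(s).
  x=0, y=0, z=0, w=0, u=0
  x=0, y=0, z=0, w=1, u=0
  x=1, y=0, z=0, w=0, u=0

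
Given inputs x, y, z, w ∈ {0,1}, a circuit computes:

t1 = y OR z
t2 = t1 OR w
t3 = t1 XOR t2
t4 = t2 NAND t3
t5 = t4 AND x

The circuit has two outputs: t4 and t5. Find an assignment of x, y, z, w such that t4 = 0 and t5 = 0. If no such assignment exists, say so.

Check with x=0, y=0, z=0, w=1:
t1 = y OR z = 0 OR 0 = 0
t2 = t1 OR w = 0 OR 1 = 1
t3 = t1 XOR t2 = 0 XOR 1 = 1
t4 = t2 NAND t3 = 1 NAND 1 = 0
t5 = t4 AND x = 0 AND 0 = 0
So t4 = 0 and t5 = 0.

x=0, y=0, z=0, w=1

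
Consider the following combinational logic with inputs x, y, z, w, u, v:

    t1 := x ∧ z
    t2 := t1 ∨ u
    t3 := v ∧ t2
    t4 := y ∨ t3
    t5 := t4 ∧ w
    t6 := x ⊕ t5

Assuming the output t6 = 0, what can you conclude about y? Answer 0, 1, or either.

Both values of y occur among assignments with t6 = 0:
  y=0: x=0, y=0, z=0, w=0, u=0, v=0
  y=1: x=0, y=1, z=0, w=0, u=0, v=0

either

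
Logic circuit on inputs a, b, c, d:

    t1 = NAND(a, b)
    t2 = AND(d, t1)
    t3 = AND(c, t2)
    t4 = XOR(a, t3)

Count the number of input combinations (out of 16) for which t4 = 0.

7

t4 = XOR(a, t3) must be 0, so a and t3 are equal.
Enumerating the 16 input combinations, 7 give t4 = 0 and 9 give t4 = 1.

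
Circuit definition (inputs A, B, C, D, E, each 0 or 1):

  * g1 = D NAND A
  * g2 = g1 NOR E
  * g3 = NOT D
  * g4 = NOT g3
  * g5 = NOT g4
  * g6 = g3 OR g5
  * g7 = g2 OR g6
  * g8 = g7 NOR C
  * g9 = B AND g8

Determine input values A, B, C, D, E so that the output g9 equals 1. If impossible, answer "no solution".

A=0, B=1, C=0, D=1, E=1

g9 = B AND g8 must be 1, so both B = 1 and g8 = 1.
g8 = g7 NOR C must be 1, so both g7 = 0 and C = 0.
g7 = g2 OR g6 must be 0, so both g2 = 0 and g6 = 0.
Check with A=0, B=1, C=0, D=1, E=1:
g1 = D NAND A = 1 NAND 0 = 1
g2 = g1 NOR E = 1 NOR 1 = 0
g3 = NOT D = NOT 1 = 0
g4 = NOT g3 = NOT 0 = 1
g5 = NOT g4 = NOT 1 = 0
g6 = g3 OR g5 = 0 OR 0 = 0
g7 = g2 OR g6 = 0 OR 0 = 0
g8 = g7 NOR C = 0 NOR 0 = 1
g9 = B AND g8 = 1 AND 1 = 1
So g9 = 1 as required.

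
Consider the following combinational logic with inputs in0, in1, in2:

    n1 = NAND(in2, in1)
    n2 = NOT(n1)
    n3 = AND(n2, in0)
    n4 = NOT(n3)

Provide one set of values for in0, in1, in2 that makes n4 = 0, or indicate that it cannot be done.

in0=1 in1=1 in2=1

Check with in0=1 in1=1 in2=1:
n1 = NAND(in2, in1) = NAND(1, 1) = 0
n2 = NOT(n1) = NOT 0 = 1
n3 = AND(n2, in0) = AND(1, 1) = 1
n4 = NOT(n3) = NOT 1 = 0
So n4 = 0 as required.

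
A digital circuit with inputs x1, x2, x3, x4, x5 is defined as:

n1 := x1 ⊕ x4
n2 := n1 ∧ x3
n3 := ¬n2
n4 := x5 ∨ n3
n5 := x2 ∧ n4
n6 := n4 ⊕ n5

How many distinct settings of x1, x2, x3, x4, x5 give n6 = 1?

n6 = n4 ⊕ n5 must be 1, so n4 and n5 differ.
Enumerating the 32 input combinations, 14 give n6 = 1 and 18 give n6 = 0.

14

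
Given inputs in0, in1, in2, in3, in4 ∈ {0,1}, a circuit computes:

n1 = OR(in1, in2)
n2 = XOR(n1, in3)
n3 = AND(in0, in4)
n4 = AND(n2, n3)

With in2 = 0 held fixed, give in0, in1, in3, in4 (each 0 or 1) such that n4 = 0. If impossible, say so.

n4 = AND(n2, n3) must be 0, so at least one of n2, n3 is 0.
Check with in2 = 0 and in0=1, in1=1, in3=0, in4=0:
n1 = OR(in1, in2) = OR(1, 0) = 1
n2 = XOR(n1, in3) = XOR(1, 0) = 1
n3 = AND(in0, in4) = AND(1, 0) = 0
n4 = AND(n2, n3) = AND(1, 0) = 0
So n4 = 0.

in0=1, in1=1, in3=0, in4=0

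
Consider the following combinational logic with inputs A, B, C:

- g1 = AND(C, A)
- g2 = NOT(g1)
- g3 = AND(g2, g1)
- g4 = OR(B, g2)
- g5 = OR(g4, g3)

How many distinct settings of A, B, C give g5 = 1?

7

g5 = OR(g4, g3) must be 1, so at least one of g4, g3 is 1.
Enumerating the 8 input combinations, 7 give g5 = 1 and 1 give g5 = 0.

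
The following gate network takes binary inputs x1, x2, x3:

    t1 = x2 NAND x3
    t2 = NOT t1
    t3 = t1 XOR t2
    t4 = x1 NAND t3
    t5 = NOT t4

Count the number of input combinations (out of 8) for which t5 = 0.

t5 = NOT t4 must be 0, so t4 = 1.
Enumerating the 8 input combinations, 4 give t5 = 0 and 4 give t5 = 1.

4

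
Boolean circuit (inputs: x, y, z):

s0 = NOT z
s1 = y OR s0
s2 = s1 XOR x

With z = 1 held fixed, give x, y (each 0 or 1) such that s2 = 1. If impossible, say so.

x=1 y=0

Check with z = 1 and x=1, y=0:
s0 = NOT z = NOT 1 = 0
s1 = y OR s0 = 0 OR 0 = 0
s2 = s1 XOR x = 0 XOR 1 = 1
So s2 = 1.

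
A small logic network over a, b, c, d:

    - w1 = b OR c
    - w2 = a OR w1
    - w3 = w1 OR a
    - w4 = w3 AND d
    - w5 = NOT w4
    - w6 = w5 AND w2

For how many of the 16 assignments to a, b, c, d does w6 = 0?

9

w6 = w5 AND w2 must be 0, so at least one of w5, w2 is 0.
Enumerating the 16 input combinations, 9 give w6 = 0 and 7 give w6 = 1.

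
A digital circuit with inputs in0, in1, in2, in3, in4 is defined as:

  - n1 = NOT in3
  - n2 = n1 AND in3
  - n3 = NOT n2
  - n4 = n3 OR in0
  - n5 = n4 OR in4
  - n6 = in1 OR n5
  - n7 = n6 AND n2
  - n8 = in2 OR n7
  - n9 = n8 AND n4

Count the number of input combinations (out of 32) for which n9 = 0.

n9 = n8 AND n4 must be 0, so at least one of n8, n4 is 0.
Enumerating the 32 input combinations, 16 give n9 = 0 and 16 give n9 = 1.

16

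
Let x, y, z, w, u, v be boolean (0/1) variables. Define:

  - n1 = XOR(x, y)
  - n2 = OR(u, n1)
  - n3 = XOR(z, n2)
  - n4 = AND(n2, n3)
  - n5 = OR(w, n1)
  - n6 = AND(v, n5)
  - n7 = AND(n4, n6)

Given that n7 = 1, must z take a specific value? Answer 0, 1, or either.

n7 = AND(n4, n6) must be 1, so both n4 = 1 and n6 = 1.
n4 = AND(n2, n3) must be 1, so both n2 = 1 and n3 = 1.
Every assignment with n7 = 1 has z = 0; there are 10 such assignment(s).

0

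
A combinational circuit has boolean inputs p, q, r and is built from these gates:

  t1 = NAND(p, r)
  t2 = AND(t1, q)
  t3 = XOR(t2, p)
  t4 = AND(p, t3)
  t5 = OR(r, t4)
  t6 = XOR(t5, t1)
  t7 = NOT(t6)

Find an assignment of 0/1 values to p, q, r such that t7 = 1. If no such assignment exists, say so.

p=0 q=1 r=1

t7 = NOT(t6) must be 1, so t6 = 0.
t6 = XOR(t5, t1) must be 0, so t5 and t1 are equal.
Check with p=0 q=1 r=1:
t1 = NAND(p, r) = NAND(0, 1) = 1
t2 = AND(t1, q) = AND(1, 1) = 1
t3 = XOR(t2, p) = XOR(1, 0) = 1
t4 = AND(p, t3) = AND(0, 1) = 0
t5 = OR(r, t4) = OR(1, 0) = 1
t6 = XOR(t5, t1) = XOR(1, 1) = 0
t7 = NOT(t6) = NOT 0 = 1
So t7 = 1 as required.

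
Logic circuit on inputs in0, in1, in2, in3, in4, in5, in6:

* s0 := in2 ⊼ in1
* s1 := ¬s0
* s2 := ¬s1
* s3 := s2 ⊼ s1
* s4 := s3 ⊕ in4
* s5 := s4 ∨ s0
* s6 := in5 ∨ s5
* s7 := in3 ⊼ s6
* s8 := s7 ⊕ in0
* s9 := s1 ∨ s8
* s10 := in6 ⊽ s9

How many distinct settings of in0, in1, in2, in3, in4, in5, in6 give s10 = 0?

s10 = in6 ⊽ s9 must be 0, so at least one of in6, s9 is 1.
Enumerating the 128 input combinations, 104 give s10 = 0 and 24 give s10 = 1.

104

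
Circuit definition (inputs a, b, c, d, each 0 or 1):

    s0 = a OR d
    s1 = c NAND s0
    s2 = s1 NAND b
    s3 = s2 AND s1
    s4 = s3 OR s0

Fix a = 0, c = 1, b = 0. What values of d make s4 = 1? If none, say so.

s4 = s3 OR s0 must be 1, so at least one of s3, s0 is 1.
Check with a = 0, c = 1, b = 0 and d=0:
s0 = a OR d = 0 OR 0 = 0
s1 = c NAND s0 = 1 NAND 0 = 1
s2 = s1 NAND b = 1 NAND 0 = 1
s3 = s2 AND s1 = 1 AND 1 = 1
s4 = s3 OR s0 = 1 OR 0 = 1
So s4 = 1.

d=0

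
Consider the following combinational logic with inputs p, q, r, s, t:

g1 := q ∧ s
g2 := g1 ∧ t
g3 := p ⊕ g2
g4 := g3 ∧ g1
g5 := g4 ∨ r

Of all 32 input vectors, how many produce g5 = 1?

18

g5 = g4 ∨ r must be 1, so at least one of g4, r is 1.
Enumerating the 32 input combinations, 18 give g5 = 1 and 14 give g5 = 0.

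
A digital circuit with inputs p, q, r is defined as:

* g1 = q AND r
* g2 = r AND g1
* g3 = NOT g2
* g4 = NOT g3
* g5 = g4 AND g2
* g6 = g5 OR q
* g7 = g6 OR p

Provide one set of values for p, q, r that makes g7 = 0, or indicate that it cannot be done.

p=0 q=0 r=1

Check with p=0 q=0 r=1:
g1 = q AND r = 0 AND 1 = 0
g2 = r AND g1 = 1 AND 0 = 0
g3 = NOT g2 = NOT 0 = 1
g4 = NOT g3 = NOT 1 = 0
g5 = g4 AND g2 = 0 AND 0 = 0
g6 = g5 OR q = 0 OR 0 = 0
g7 = g6 OR p = 0 OR 0 = 0
So g7 = 0 as required.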